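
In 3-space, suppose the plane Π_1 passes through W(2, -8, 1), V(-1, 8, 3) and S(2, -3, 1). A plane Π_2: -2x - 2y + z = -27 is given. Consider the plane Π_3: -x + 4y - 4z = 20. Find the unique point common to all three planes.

(8, 4, -3)

WV = (-3, 16, 2), WS = (0, 5, 0); a normal to Π_1 is WV × WS = (-10, 0, -15).
Using W: Π_1 has equation -10x - 15z = -35.
Solving the 3×3 linear system -10x - 15z = -35, -2x - 2y + z = -27, -x + 4y - 4z = 20 (e.g. by elimination or Cramer's rule, determinant = 110) gives (8, 4, -3).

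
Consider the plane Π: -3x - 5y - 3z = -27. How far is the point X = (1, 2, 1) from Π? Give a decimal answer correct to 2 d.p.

n·X − d = (-3)·(1) + (-5)·(2) + (-3)·(1) − (-27) = 11; |n| = √43.
Distance = |11| / √43 = 11/√43 ≈ 1.68.

1.68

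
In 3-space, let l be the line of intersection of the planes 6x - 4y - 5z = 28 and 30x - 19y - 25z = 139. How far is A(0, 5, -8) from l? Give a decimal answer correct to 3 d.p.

6.340

Direction of l: (6, -4, -5) × (30, -19, -25) = (5, 0, 6).
A point on l: solving the two plane equations with x = -1 gives (-1, -1, -6).
Taking (-1, -1, -6) on l with direction v = (5, 0, 6): w = A − (-1, -1, -6) = (1, 6, -2), and w × v = (36, -16, -30).
Distance = |w × v| / |v| = √2452 / √61 ≈ 6.340.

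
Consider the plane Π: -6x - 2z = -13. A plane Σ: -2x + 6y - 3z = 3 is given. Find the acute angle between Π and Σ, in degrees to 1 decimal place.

cos θ = |n₁·n₂| / (|n₁||n₂|) = |18| / (√40 · √49).
θ = arccos(0.40658) ≈ 66.0°.

66.0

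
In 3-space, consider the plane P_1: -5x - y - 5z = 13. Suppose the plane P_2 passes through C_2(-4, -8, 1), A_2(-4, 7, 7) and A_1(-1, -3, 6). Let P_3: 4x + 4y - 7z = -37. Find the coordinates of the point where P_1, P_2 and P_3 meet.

(-6, 2, 3)

C_2A_2 = (0, 15, 6), C_2A_1 = (3, 5, 5); a normal to P_2 is C_2A_2 × C_2A_1 = (45, 18, -45).
Using C_2: P_2 has equation 45x + 18y - 45z = -369.
Solving the 3×3 linear system -5x - y - 5z = 13, 45x + 18y - 45z = -369, 4x + 4y - 7z = -37 (e.g. by elimination or Cramer's rule, determinant = -945) gives (-6, 2, 3).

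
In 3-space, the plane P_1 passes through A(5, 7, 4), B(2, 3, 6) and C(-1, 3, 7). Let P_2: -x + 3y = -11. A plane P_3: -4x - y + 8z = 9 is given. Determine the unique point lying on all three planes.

(8, -1, 5)

AB = (-3, -4, 2), AC = (-6, -4, 3); a normal to P_1 is AB × AC = (-4, -3, -12).
Using A: P_1 has equation -4x - 3y - 12z = -89.
Solving the 3×3 linear system -4x - 3y - 12z = -89, -x + 3y = -11, -4x - y + 8z = 9 (e.g. by elimination or Cramer's rule, determinant = -276) gives (8, -1, 5).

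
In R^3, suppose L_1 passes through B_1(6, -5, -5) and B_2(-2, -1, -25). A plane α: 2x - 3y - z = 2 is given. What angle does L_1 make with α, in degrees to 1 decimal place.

5.6

A direction vector for L_1 is B_2 − B_1 = (-8, 4, -20).
sin θ = |n·v| / (|n||v|) = |-8| / (√14 · √480) = 0.09759.
θ ≈ 5.6°.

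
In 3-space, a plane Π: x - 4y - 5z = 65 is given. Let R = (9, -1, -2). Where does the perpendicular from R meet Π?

Foot = R − λn with λ = (n·R − d)/|n|² = (23 − 65)/42 = -1.
Foot = (9, -1, -2) − (-1)·(1, -4, -5) = (10, -5, -7).

(10, -5, -7)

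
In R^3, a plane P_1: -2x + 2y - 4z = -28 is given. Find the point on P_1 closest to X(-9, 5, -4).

(-3, -1, 8)

Foot = X − λn with λ = (n·X − d)/|n|² = (44 − (-28))/24 = 3.
Foot = (-9, 5, -4) − 3·(-2, 2, -4) = (-3, -1, 8).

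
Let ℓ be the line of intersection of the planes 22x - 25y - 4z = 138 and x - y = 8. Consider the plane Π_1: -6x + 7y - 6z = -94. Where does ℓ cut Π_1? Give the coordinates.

Direction of ℓ: (22, -25, -4) × (1, -1, 0) = (-4, -4, 3).
A point on ℓ: solving the two plane equations with x = 22 gives (22, 14, -1).
Substitute r = (22, 14, -1) + t(-4, -4, 3) into the plane: -28 + (-22)t = -94, so t = 3.
Intersection: (22, 14, -1) + 3·(-4, -4, 3) = (10, 2, 8).

(10, 2, 8)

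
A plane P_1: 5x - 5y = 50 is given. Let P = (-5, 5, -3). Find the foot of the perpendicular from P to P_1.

Foot = P − λn with λ = (n·P − d)/|n|² = (-50 − 50)/50 = -2.
Foot = (-5, 5, -3) − (-2)·(5, -5, 0) = (5, -5, -3).

(5, -5, -3)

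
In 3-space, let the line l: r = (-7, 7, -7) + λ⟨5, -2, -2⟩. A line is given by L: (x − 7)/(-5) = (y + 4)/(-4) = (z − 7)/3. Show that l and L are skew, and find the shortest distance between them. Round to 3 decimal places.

16.756

L has direction (-5, -4, 3) through (7, -4, 7).
Common perpendicular direction n = (5, -2, -2) × (-5, -4, 3) = (-14, -5, -30).
With w = (7, -4, 7) − (-7, 7, -7) = (14, -11, 14), w · n = -561.
Since n ≠ 0 the lines are not parallel, and w · n = -561 ≠ 0 so they do not intersect; hence they are skew.
Distance = |w · n| / |n| = |-561| / √1121 ≈ 16.756.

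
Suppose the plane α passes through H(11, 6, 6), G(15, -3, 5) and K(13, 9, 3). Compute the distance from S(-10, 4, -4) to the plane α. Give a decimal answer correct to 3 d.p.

HG = (4, -9, -1), HK = (2, 3, -3); a normal to α is HG × HK = (30, 10, 30).
Using H: α has equation 30x + 10y + 30z = 570.
n·S − d = (30)·(-10) + (10)·(4) + (30)·(-4) − 570 = -950; |n| = √1900.
Distance = |-950| / √1900 = 950/√1900 ≈ 21.794.

21.794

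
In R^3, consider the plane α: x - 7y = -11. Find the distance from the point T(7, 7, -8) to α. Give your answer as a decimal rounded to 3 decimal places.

n·T − d = (1)·(7) + (-7)·(7) + (0)·(-8) − (-11) = -31; |n| = √50.
Distance = |-31| / √50 = 31/√50 ≈ 4.384.

4.384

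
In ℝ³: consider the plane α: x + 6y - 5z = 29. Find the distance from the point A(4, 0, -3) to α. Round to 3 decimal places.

1.270

n·A − d = (1)·(4) + (6)·(0) + (-5)·(-3) − 29 = -10; |n| = √62.
Distance = |-10| / √62 = 10/√62 ≈ 1.270.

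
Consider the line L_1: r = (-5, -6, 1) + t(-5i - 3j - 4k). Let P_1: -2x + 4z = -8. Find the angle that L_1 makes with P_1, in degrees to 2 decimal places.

sin θ = |n·v| / (|n||v|) = |-6| / (√20 · √50) = 0.18974.
θ ≈ 10.94°.

10.94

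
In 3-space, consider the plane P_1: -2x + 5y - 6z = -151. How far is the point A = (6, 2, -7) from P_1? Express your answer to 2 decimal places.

23.69

n·A − d = (-2)·(6) + (5)·(2) + (-6)·(-7) − (-151) = 191; |n| = √65.
Distance = |191| / √65 = 191/√65 ≈ 23.69.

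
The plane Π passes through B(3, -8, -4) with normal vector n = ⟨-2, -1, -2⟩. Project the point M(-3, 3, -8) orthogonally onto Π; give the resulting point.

(-1, 4, -6)

Π: n·r = n·B gives -2x - y - 2z = 10.
Foot = M − λn with λ = (n·M − d)/|n|² = (19 − 10)/9 = 1.
Foot = (-3, 3, -8) − 1·(-2, -1, -2) = (-1, 4, -6).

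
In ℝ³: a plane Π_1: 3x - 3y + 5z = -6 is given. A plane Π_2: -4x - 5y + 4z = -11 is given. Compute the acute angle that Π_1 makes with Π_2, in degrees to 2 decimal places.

62.32

cos θ = |n₁·n₂| / (|n₁||n₂|) = |23| / (√43 · √57).
θ = arccos(0.46458) ≈ 62.32°.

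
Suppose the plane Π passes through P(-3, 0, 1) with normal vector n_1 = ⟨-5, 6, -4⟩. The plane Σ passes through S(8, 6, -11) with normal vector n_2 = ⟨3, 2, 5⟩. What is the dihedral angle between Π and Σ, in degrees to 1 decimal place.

64.8

Π: n_1·r = n_1·P gives -5x + 6y - 4z = 11.
Σ: n_2·r = n_2·S gives 3x + 2y + 5z = -19.
cos θ = |n₁·n₂| / (|n₁||n₂|) = |-23| / (√77 · √38).
θ = arccos(0.42520) ≈ 64.8°.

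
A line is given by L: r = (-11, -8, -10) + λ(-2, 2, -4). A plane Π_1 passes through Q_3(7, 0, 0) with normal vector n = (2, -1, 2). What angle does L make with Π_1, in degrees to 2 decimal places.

72.28

Π_1: n·r = n·Q_3 gives 2x - y + 2z = 14.
sin θ = |n·v| / (|n||v|) = |-14| / (√9 · √24) = 0.95258.
θ ≈ 72.28°.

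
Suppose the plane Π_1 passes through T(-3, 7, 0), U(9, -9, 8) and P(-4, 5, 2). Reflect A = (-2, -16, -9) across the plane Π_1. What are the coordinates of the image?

TU = (12, -16, 8), TP = (-1, -2, 2); a normal to Π_1 is TU × TP = (-16, -32, -40).
Using T: Π_1 has equation -16x - 32y - 40z = -176.
λ = (n·A − d)/|n|² = (904 − (-176))/2880 = 3/8.
Reflection = A − 2λn = (-2, -16, -9) − (3/4)·(-16, -32, -40) = (10, 8, 21).

(10, 8, 21)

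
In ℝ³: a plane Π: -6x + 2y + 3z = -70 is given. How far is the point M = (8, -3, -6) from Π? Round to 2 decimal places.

0.29

n·M − d = (-6)·(8) + (2)·(-3) + (3)·(-6) − (-70) = -2; |n| = √49.
Distance = |-2| / √49 = 2/√49 ≈ 0.29.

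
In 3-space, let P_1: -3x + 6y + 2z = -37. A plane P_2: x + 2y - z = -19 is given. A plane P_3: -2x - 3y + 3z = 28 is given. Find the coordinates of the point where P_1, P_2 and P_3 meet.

(-5, -8, -2)

Solving the 3×3 linear system -3x + 6y + 2z = -37, x + 2y - z = -19, -2x - 3y + 3z = 28 (e.g. by elimination or Cramer's rule, determinant = -13) gives (-5, -8, -2).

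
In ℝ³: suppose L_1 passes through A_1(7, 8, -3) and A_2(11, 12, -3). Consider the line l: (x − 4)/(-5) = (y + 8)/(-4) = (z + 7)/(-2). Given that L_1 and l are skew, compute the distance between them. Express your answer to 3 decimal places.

A direction vector for L_1 is A_2 − A_1 = (4, 4, 0).
l has direction (-5, -4, -2) through (4, -8, -7).
Common perpendicular direction n = (4, 4, 0) × (-5, -4, -2) = (-8, 8, 4).
With w = (4, -8, -7) − (7, 8, -3) = (-3, -16, -4), w · n = -120.
Distance = |w · n| / |n| = |-120| / √144 ≈ 10.000.

10.000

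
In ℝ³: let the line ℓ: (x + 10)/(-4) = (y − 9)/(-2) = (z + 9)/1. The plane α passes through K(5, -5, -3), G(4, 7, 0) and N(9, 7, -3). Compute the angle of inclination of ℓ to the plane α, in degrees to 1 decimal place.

10.6

ℓ has direction (-4, -2, 1) through (-10, 9, -9).
KG = (-1, 12, 3), KN = (4, 12, 0); a normal to α is KG × KN = (-36, 12, -60).
Using K: α has equation -36x + 12y - 60z = -60.
sin θ = |n·v| / (|n||v|) = |60| / (√5040 · √21) = 0.18443.
θ ≈ 10.6°.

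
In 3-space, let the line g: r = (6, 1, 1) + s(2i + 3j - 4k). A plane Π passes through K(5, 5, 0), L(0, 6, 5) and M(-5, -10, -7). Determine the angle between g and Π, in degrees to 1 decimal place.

KL = (-5, 1, 5), KM = (-10, -15, -7); a normal to Π is KL × KM = (68, -85, 85).
Using K: Π has equation 68x - 85y + 85z = -85.
sin θ = |n·v| / (|n||v|) = |-459| / (√19074 · √29) = 0.61715.
θ ≈ 38.1°.

38.1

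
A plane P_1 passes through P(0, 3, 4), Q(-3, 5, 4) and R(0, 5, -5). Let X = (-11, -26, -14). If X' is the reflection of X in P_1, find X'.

PQ = (-3, 2, 0), PR = (0, 2, -9); a normal to P_1 is PQ × PR = (-18, -27, -6).
Using P: P_1 has equation -18x - 27y - 6z = -105.
λ = (n·X − d)/|n|² = (984 − (-105))/1089 = 1.
Reflection = X − 2λn = (-11, -26, -14) − 2·(-18, -27, -6) = (25, 28, -2).

(25, 28, -2)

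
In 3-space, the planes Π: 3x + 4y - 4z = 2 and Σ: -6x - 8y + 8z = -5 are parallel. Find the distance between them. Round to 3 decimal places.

0.078

Rescale Σ by 1/(-2): 3x + 4y - 4z = 5/2. Then distance = |2 − (5/2)| / √41 ≈ 0.078.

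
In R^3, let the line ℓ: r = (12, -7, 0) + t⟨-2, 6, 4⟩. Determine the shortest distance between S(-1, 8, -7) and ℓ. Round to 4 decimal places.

17.4561

Taking (12, -7, 0) on ℓ with direction v = (-2, 6, 4): w = S − (12, -7, 0) = (-13, 15, -7), and w × v = (102, 66, -48).
Distance = |w × v| / |v| = √17064 / √56 ≈ 17.4561.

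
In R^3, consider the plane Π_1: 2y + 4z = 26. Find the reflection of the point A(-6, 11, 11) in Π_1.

(-6, 3, -5)

λ = (n·A − d)/|n|² = (66 − 26)/20 = 2.
Reflection = A − 2λn = (-6, 11, 11) − 4·(0, 2, 4) = (-6, 3, -5).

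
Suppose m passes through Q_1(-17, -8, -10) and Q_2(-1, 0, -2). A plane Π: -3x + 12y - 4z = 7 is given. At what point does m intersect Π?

A direction vector for m is Q_2 − Q_1 = (16, 8, 8).
Substitute r = (-17, -8, -10) + t(16, 8, 8) into the plane: -5 + 16t = 7, so t = 3/4.
Intersection: (-17, -8, -10) + (3/4)·(16, 8, 8) = (-5, -2, -4).

(-5, -2, -4)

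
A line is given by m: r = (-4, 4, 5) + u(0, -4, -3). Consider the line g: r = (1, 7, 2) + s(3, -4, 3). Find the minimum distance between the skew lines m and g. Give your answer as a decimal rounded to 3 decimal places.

6.466

Common perpendicular direction n = (0, -4, -3) × (3, -4, 3) = (-24, -9, 12).
With w = (1, 7, 2) − (-4, 4, 5) = (5, 3, -3), w · n = -183.
Distance = |w · n| / |n| = |-183| / √801 ≈ 6.466.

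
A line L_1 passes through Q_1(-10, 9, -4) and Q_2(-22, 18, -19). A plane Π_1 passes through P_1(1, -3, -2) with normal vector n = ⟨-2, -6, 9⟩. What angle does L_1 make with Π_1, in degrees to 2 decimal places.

45.00

A direction vector for L_1 is Q_2 − Q_1 = (-12, 9, -15).
Π_1: n·r = n·P_1 gives -2x - 6y + 9z = -2.
sin θ = |n·v| / (|n||v|) = |-165| / (√121 · √450) = 0.70711.
θ ≈ 45.00°.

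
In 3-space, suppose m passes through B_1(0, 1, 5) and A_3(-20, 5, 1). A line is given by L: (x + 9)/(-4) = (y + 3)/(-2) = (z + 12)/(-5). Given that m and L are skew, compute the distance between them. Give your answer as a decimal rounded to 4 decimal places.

3.4744

A direction vector for m is A_3 − B_1 = (-20, 4, -4).
L has direction (-4, -2, -5) through (-9, -3, -12).
Common perpendicular direction n = (-20, 4, -4) × (-4, -2, -5) = (-28, -84, 56).
With w = (-9, -3, -12) − (0, 1, 5) = (-9, -4, -17), w · n = -364.
Distance = |w · n| / |n| = |-364| / √10976 ≈ 3.4744.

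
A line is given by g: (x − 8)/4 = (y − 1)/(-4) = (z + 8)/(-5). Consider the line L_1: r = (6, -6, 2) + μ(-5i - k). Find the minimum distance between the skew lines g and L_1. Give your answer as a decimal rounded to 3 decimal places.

11.592

g has direction (4, -4, -5) through (8, 1, -8).
Common perpendicular direction n = (4, -4, -5) × (-5, 0, -1) = (4, 29, -20).
With w = (6, -6, 2) − (8, 1, -8) = (-2, -7, 10), w · n = -411.
Distance = |w · n| / |n| = |-411| / √1257 ≈ 11.592.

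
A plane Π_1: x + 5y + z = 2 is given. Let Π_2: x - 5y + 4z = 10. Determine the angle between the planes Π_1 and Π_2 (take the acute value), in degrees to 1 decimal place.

53.6

cos θ = |n₁·n₂| / (|n₁||n₂|) = |-20| / (√27 · √42).
θ = arccos(0.59391) ≈ 53.6°.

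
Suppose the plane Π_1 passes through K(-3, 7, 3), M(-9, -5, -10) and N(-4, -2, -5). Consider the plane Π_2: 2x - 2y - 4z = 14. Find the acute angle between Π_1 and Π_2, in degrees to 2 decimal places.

60.79

KM = (-6, -12, -13), KN = (-1, -9, -8); a normal to Π_1 is KM × KN = (-21, -35, 42).
Using K: Π_1 has equation -21x - 35y + 42z = -56.
cos θ = |n₁·n₂| / (|n₁||n₂|) = |-140| / (√3430 · √24).
θ = arccos(0.48795) ≈ 60.79°.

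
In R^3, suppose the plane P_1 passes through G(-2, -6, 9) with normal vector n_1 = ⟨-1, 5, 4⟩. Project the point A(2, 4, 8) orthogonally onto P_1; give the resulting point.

P_1: n_1·r = n_1·G gives -x + 5y + 4z = 8.
Foot = A − λn with λ = (n·A − d)/|n|² = (50 − 8)/42 = 1.
Foot = (2, 4, 8) − 1·(-1, 5, 4) = (3, -1, 4).

(3, -1, 4)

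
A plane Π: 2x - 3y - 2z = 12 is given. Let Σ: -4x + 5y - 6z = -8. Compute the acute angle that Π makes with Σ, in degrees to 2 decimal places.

cos θ = |n₁·n₂| / (|n₁||n₂|) = |-11| / (√17 · √77).
θ = arccos(0.30403) ≈ 72.30°.

72.30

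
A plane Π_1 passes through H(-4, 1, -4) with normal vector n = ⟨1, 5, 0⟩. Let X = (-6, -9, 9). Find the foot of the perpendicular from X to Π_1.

Π_1: n·r = n·H gives x + 5y = 1.
Foot = X − λn with λ = (n·X − d)/|n|² = (-51 − 1)/26 = -2.
Foot = (-6, -9, 9) − (-2)·(1, 5, 0) = (-4, 1, 9).

(-4, 1, 9)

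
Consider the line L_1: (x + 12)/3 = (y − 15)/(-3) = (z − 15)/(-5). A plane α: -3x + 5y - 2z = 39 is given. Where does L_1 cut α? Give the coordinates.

L_1 has direction (3, -3, -5) through (-12, 15, 15).
Substitute r = (-12, 15, 15) + t(3, -3, -5) into the plane: 81 + (-14)t = 39, so t = 3.
Intersection: (-12, 15, 15) + 3·(3, -3, -5) = (-3, 6, 0).

(-3, 6, 0)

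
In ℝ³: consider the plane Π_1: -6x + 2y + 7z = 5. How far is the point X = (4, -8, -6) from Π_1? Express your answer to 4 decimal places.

n·X − d = (-6)·(4) + (2)·(-8) + (7)·(-6) − 5 = -87; |n| = √89.
Distance = |-87| / √89 = 87/√89 ≈ 9.2220.

9.2220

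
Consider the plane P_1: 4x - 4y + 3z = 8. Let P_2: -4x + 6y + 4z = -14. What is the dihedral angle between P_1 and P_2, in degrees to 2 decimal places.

57.98

cos θ = |n₁·n₂| / (|n₁||n₂|) = |-28| / (√41 · √68).
θ = arccos(0.53029) ≈ 57.98°.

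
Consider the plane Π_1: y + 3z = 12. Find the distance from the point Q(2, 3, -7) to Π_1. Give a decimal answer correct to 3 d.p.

9.487

n·Q − d = (0)·(2) + (1)·(3) + (3)·(-7) − 12 = -30; |n| = √10.
Distance = |-30| / √10 = 30/√10 ≈ 9.487.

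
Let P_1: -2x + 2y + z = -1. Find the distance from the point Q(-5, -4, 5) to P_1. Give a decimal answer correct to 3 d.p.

2.667

n·Q − d = (-2)·(-5) + (2)·(-4) + (1)·(5) − (-1) = 8; |n| = √9.
Distance = |8| / √9 = 8/√9 ≈ 2.667.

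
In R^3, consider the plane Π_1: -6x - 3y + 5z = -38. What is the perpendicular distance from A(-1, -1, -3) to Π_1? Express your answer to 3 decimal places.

n·A − d = (-6)·(-1) + (-3)·(-1) + (5)·(-3) − (-38) = 32; |n| = √70.
Distance = |32| / √70 = 32/√70 ≈ 3.825.

3.825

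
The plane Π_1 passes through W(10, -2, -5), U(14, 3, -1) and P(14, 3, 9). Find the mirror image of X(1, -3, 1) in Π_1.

WU = (4, 5, 4), WP = (4, 5, 14); a normal to Π_1 is WU × WP = (50, -40, 0).
Using W: Π_1 has equation 50x - 40y = 580.
λ = (n·X − d)/|n|² = (170 − 580)/4100 = -1/10.
Reflection = X − 2λn = (1, -3, 1) − (-1/5)·(50, -40, 0) = (11, -11, 1).

(11, -11, 1)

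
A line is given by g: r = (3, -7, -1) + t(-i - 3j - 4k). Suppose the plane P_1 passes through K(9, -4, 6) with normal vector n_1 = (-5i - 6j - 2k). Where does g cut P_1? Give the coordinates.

P_1: n_1·r = n_1·K gives -5x - 6y - 2z = -33.
Substitute r = (3, -7, -1) + t(-1, -3, -4) into the plane: 29 + 31t = -33, so t = -2.
Intersection: (3, -7, -1) + (-2)·(-1, -3, -4) = (5, -1, 7).

(5, -1, 7)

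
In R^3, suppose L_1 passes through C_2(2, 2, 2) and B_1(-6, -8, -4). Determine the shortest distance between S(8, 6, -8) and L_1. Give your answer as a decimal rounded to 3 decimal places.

12.169

A direction vector for L_1 is B_1 − C_2 = (-8, -10, -6).
Taking (2, 2, 2) on L_1 with direction v = (-8, -10, -6): w = S − (2, 2, 2) = (6, 4, -10), and w × v = (-124, 116, -28).
Distance = |w × v| / |v| = √29616 / √200 ≈ 12.169.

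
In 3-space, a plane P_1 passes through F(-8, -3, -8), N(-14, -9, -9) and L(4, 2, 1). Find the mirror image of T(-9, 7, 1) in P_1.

FN = (-6, -6, -1), FL = (12, 5, 9); a normal to P_1 is FN × FL = (-49, 42, 42).
Using F: P_1 has equation -49x + 42y + 42z = -70.
λ = (n·T − d)/|n|² = (777 − (-70))/5929 = 1/7.
Reflection = T − 2λn = (-9, 7, 1) − (2/7)·(-49, 42, 42) = (5, -5, -11).

(5, -5, -11)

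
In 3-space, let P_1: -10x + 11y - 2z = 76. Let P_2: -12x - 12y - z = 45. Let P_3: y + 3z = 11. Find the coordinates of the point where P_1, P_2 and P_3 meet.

Solving the 3×3 linear system -10x + 11y - 2z = 76, -12x - 12y - z = 45, y + 3z = 11 (e.g. by elimination or Cramer's rule, determinant = 770) gives (-6, 2, 3).

(-6, 2, 3)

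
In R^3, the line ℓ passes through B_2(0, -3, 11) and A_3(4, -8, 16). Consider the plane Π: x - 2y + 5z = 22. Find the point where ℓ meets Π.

A direction vector for ℓ is A_3 − B_2 = (4, -5, 5).
Substitute r = (0, -3, 11) + t(4, -5, 5) into the plane: 61 + 39t = 22, so t = -1.
Intersection: (0, -3, 11) + (-1)·(4, -5, 5) = (-4, 2, 6).

(-4, 2, 6)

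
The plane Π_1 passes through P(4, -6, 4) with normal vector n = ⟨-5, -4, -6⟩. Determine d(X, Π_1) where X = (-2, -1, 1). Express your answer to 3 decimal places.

Π_1: n·r = n·P gives -5x - 4y - 6z = -20.
n·X − d = (-5)·(-2) + (-4)·(-1) + (-6)·(1) − (-20) = 28; |n| = √77.
Distance = |28| / √77 = 28/√77 ≈ 3.191.

3.191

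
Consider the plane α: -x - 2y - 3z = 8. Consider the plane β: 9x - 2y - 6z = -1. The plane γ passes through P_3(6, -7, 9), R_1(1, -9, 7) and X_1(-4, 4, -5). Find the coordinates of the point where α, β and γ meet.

P_3R_1 = (-5, -2, -2), P_3X_1 = (-10, 11, -14); a normal to γ is P_3R_1 × P_3X_1 = (50, -50, -75).
Using P_3: γ has equation 50x - 50y - 75z = -25.
Solving the 3×3 linear system -x - 2y - 3z = 8, 9x - 2y - 6z = -1, 50x - 50y - 75z = -25 (e.g. by elimination or Cramer's rule, determinant = 450) gives (-3, 8, -7).

(-3, 8, -7)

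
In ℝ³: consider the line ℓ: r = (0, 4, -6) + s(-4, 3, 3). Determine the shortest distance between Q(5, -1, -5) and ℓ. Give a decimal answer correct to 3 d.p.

4.570

Taking (0, 4, -6) on ℓ with direction v = (-4, 3, 3): w = Q − (0, 4, -6) = (5, -5, 1), and w × v = (-18, -19, -5).
Distance = |w × v| / |v| = √710 / √34 ≈ 4.570.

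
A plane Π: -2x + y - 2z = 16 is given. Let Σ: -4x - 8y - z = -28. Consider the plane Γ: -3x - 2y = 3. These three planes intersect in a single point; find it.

(-5, 6, 0)

Solving the 3×3 linear system -2x + y - 2z = 16, -4x - 8y - z = -28, -3x - 2y = 3 (e.g. by elimination or Cramer's rule, determinant = 39) gives (-5, 6, 0).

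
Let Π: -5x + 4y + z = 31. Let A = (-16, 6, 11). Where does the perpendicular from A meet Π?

(-6, -2, 9)

Foot = A − λn with λ = (n·A − d)/|n|² = (115 − 31)/42 = 2.
Foot = (-16, 6, 11) − 2·(-5, 4, 1) = (-6, -2, 9).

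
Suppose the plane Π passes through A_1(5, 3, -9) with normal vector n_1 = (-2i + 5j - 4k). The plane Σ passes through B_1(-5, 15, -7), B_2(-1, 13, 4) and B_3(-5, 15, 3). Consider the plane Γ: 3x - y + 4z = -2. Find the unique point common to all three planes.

(11, 7, -7)

Π: n_1·r = n_1·A_1 gives -2x + 5y - 4z = 41.
B_1B_2 = (4, -2, 11), B_1B_3 = (0, 0, 10); a normal to Σ is B_1B_2 × B_1B_3 = (-20, -40, 0).
Using B_1: Σ has equation -20x - 40y = -500.
Solving the 3×3 linear system -2x + 5y - 4z = 41, -20x - 40y = -500, 3x - y + 4z = -2 (e.g. by elimination or Cramer's rule, determinant = 160) gives (11, 7, -7).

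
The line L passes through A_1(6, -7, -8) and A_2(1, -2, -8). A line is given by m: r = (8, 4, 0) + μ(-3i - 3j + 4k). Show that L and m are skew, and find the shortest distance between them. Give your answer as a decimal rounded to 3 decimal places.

12.127

A direction vector for L is A_2 − A_1 = (-5, 5, 0).
Common perpendicular direction n = (-5, 5, 0) × (-3, -3, 4) = (20, 20, 30).
With w = (8, 4, 0) − (6, -7, -8) = (2, 11, 8), w · n = 500.
Since n ≠ 0 the lines are not parallel, and w · n = 500 ≠ 0 so they do not intersect; hence they are skew.
Distance = |w · n| / |n| = |500| / √1700 ≈ 12.127.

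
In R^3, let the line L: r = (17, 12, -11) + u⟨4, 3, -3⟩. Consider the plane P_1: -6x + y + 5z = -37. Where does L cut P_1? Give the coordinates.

Substitute r = (17, 12, -11) + t(4, 3, -3) into the plane: -145 + (-36)t = -37, so t = -3.
Intersection: (17, 12, -11) + (-3)·(4, 3, -3) = (5, 3, -2).

(5, 3, -2)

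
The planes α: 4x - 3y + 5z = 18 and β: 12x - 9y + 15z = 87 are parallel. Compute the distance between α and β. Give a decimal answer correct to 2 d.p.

Rescale β by 1/3: 4x - 3y + 5z = 29. Then distance = |18 − 29| / √50 ≈ 1.56.

1.56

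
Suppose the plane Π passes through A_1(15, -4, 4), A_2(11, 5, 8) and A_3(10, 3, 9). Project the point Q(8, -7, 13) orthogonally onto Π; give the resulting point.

A_1A_2 = (-4, 9, 4), A_1A_3 = (-5, 7, 5); a normal to Π is A_1A_2 × A_1A_3 = (17, 0, 17).
Using A_1: Π has equation 17x + 17z = 323.
Foot = Q − λn with λ = (n·Q − d)/|n|² = (357 − 323)/578 = 1/17.
Foot = (8, -7, 13) − (1/17)·(17, 0, 17) = (7, -7, 12).

(7, -7, 12)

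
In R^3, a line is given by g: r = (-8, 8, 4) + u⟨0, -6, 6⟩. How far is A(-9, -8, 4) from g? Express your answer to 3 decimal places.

Taking (-8, 8, 4) on g with direction v = (0, -6, 6): w = A − (-8, 8, 4) = (-1, -16, 0), and w × v = (-96, 6, 6).
Distance = |w × v| / |v| = √9288 / √72 ≈ 11.358.

11.358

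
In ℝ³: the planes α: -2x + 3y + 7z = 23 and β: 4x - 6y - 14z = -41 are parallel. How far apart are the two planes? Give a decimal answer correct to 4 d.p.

0.3175

Rescale β by 1/(-2): -2x + 3y + 7z = 41/2. Then distance = |23 − (41/2)| / √62 ≈ 0.3175.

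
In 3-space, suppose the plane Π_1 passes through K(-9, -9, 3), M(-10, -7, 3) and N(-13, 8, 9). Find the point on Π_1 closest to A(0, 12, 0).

(-12, 6, 9)

KM = (-1, 2, 0), KN = (-4, 17, 6); a normal to Π_1 is KM × KN = (12, 6, -9).
Using K: Π_1 has equation 12x + 6y - 9z = -189.
Foot = A − λn with λ = (n·A − d)/|n|² = (72 − (-189))/261 = 1.
Foot = (0, 12, 0) − 1·(12, 6, -9) = (-12, 6, 9).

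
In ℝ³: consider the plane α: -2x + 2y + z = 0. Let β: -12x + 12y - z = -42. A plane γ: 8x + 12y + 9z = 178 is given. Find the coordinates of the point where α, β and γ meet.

(8, 5, 6)

Solving the 3×3 linear system -2x + 2y + z = 0, -12x + 12y - z = -42, 8x + 12y + 9z = 178 (e.g. by elimination or Cramer's rule, determinant = -280) gives (8, 5, 6).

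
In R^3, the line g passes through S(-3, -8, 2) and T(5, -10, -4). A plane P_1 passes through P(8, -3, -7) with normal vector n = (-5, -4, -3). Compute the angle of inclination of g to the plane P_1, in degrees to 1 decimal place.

11.2

A direction vector for g is T − S = (8, -2, -6).
P_1: n·r = n·P gives -5x - 4y - 3z = -7.
sin θ = |n·v| / (|n||v|) = |-14| / (√50 · √104) = 0.19415.
θ ≈ 11.2°.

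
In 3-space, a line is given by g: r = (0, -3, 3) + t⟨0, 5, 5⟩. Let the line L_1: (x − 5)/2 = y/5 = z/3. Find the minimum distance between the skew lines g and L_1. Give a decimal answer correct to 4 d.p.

0.5774

L_1 has direction (2, 5, 3) through (5, 0, 0).
Common perpendicular direction n = (0, 5, 5) × (2, 5, 3) = (-10, 10, -10).
With w = (5, 0, 0) − (0, -3, 3) = (5, 3, -3), w · n = 10.
Distance = |w · n| / |n| = |10| / √300 ≈ 0.5774.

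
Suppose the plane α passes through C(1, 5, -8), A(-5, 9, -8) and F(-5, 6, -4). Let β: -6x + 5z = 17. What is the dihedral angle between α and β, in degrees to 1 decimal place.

CA = (-6, 4, 0), CF = (-6, 1, 4); a normal to α is CA × CF = (16, 24, 18).
Using C: α has equation 16x + 24y + 18z = -8.
cos θ = |n₁·n₂| / (|n₁||n₂|) = |-6| / (√1156 · √61).
θ = arccos(0.02259) ≈ 88.7°.

88.7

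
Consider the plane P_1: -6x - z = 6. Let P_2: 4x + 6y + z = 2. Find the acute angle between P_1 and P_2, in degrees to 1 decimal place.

55.6

cos θ = |n₁·n₂| / (|n₁||n₂|) = |-25| / (√37 · √53).
θ = arccos(0.56455) ≈ 55.6°.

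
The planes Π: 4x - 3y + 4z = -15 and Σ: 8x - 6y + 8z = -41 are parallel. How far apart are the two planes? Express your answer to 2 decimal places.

0.86

Rescale Σ by 1/2: 4x - 3y + 4z = -41/2. Then distance = |-15 − (-41/2)| / √41 ≈ 0.86.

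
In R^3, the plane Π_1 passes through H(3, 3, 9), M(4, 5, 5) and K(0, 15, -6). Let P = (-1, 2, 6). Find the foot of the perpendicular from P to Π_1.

HM = (1, 2, -4), HK = (-3, 12, -15); a normal to Π_1 is HM × HK = (18, 27, 18).
Using H: Π_1 has equation 18x + 27y + 18z = 297.
Foot = P − λn with λ = (n·P − d)/|n|² = (144 − 297)/1377 = -1/9.
Foot = (-1, 2, 6) − (-1/9)·(18, 27, 18) = (1, 5, 8).

(1, 5, 8)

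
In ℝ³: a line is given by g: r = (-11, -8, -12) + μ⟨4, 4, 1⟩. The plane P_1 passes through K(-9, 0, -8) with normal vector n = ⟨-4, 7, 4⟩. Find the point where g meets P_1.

P_1: n·r = n·K gives -4x + 7y + 4z = 4.
Substitute r = (-11, -8, -12) + t(4, 4, 1) into the plane: -60 + 16t = 4, so t = 4.
Intersection: (-11, -8, -12) + 4·(4, 4, 1) = (5, 8, -8).

(5, 8, -8)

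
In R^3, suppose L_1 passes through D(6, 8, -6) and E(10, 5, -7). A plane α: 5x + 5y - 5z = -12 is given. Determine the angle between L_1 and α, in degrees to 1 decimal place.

13.1

A direction vector for L_1 is E − D = (4, -3, -1).
sin θ = |n·v| / (|n||v|) = |10| / (√75 · √26) = 0.22646.
θ ≈ 13.1°.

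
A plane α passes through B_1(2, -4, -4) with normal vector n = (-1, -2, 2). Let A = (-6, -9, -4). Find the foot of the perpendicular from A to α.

(-4, -5, -8)

α: n·r = n·B_1 gives -x - 2y + 2z = -2.
Foot = A − λn with λ = (n·A − d)/|n|² = (16 − (-2))/9 = 2.
Foot = (-6, -9, -4) − 2·(-1, -2, 2) = (-4, -5, -8).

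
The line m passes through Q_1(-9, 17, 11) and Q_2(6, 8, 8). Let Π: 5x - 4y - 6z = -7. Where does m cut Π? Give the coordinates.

(11, 5, 7)

A direction vector for m is Q_2 − Q_1 = (15, -9, -3).
Substitute r = (-9, 17, 11) + t(15, -9, -3) into the plane: -179 + 129t = -7, so t = 4/3.
Intersection: (-9, 17, 11) + (4/3)·(15, -9, -3) = (11, 5, 7).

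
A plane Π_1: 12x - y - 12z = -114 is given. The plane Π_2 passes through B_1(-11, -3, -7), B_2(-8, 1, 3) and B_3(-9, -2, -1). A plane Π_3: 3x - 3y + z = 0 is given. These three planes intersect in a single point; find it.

(-7, -6, 3)

B_1B_2 = (3, 4, 10), B_1B_3 = (2, 1, 6); a normal to Π_2 is B_1B_2 × B_1B_3 = (14, 2, -5).
Using B_1: Π_2 has equation 14x + 2y - 5z = -125.
Solving the 3×3 linear system 12x - y - 12z = -114, 14x + 2y - 5z = -125, 3x - 3y + z = 0 (e.g. by elimination or Cramer's rule, determinant = 449) gives (-7, -6, 3).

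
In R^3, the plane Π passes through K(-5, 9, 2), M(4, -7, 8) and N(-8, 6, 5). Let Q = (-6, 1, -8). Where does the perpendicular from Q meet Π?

KM = (9, -16, 6), KN = (-3, -3, 3); a normal to Π is KM × KN = (-30, -45, -75).
Using K: Π has equation -30x - 45y - 75z = -405.
Foot = Q − λn with λ = (n·Q − d)/|n|² = (735 − (-405))/8550 = 2/15.
Foot = (-6, 1, -8) − (2/15)·(-30, -45, -75) = (-2, 7, 2).

(-2, 7, 2)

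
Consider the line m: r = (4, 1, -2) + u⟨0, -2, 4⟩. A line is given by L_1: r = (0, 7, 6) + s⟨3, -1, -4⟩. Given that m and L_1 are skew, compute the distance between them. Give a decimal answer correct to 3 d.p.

4.000

Common perpendicular direction n = (0, -2, 4) × (3, -1, -4) = (12, 12, 6).
With w = (0, 7, 6) − (4, 1, -2) = (-4, 6, 8), w · n = 72.
Distance = |w · n| / |n| = |72| / √324 ≈ 4.000.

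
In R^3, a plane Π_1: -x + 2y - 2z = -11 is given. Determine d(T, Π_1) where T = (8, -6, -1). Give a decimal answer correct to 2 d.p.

2.33

n·T − d = (-1)·(8) + (2)·(-6) + (-2)·(-1) − (-11) = -7; |n| = √9.
Distance = |-7| / √9 = 7/√9 ≈ 2.33.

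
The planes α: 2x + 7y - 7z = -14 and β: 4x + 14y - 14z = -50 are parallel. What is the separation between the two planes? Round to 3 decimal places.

Rescale β by 1/2: 2x + 7y - 7z = -25. Then distance = |-14 − (-25)| / √102 ≈ 1.089.

1.089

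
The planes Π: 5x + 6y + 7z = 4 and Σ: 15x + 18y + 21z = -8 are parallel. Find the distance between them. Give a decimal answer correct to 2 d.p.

0.64

Rescale Σ by 1/3: 5x + 6y + 7z = -8/3. Then distance = |4 − (-8/3)| / √110 ≈ 0.64.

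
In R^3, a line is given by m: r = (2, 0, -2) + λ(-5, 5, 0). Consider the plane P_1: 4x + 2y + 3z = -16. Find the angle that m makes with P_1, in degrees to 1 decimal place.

sin θ = |n·v| / (|n||v|) = |-10| / (√29 · √50) = 0.26261.
θ ≈ 15.2°.

15.2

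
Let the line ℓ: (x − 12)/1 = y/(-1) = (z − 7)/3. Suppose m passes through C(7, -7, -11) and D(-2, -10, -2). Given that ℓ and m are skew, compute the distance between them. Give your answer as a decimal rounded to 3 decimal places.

ℓ has direction (1, -1, 3) through (12, 0, 7).
A direction vector for m is D − C = (-9, -3, 9).
Common perpendicular direction n = (1, -1, 3) × (-9, -3, 9) = (0, -36, -12).
With w = (7, -7, -11) − (12, 0, 7) = (-5, -7, -18), w · n = 468.
Distance = |w · n| / |n| = |468| / √1440 ≈ 12.333.

12.333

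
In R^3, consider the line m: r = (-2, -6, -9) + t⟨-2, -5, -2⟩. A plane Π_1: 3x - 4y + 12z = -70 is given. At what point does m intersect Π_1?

(2, 4, -5)

Substitute r = (-2, -6, -9) + t(-2, -5, -2) into the plane: -90 + (-10)t = -70, so t = -2.
Intersection: (-2, -6, -9) + (-2)·(-2, -5, -2) = (2, 4, -5).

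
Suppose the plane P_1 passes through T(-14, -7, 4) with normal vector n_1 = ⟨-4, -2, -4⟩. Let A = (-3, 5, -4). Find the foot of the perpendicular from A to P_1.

(-7, 3, -8)

P_1: n_1·r = n_1·T gives -4x - 2y - 4z = 54.
Foot = A − λn with λ = (n·A − d)/|n|² = (18 − 54)/36 = -1.
Foot = (-3, 5, -4) − (-1)·(-4, -2, -4) = (-7, 3, -8).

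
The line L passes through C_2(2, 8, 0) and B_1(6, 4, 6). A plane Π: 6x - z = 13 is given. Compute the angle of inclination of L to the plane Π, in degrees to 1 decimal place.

A direction vector for L is B_1 − C_2 = (4, -4, 6).
sin θ = |n·v| / (|n||v|) = |18| / (√37 · √68) = 0.35885.
θ ≈ 21.0°.

21.0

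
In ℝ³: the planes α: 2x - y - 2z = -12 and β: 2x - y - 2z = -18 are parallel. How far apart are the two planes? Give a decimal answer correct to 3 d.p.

Same normal n = (2, -1, -2) with |n| = √9; distance = |-12 − (-18)| / |n| = 6/√9 ≈ 2.000.

2.000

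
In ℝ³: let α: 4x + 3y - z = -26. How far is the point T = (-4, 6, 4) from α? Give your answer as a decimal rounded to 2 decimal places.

4.71

n·T − d = (4)·(-4) + (3)·(6) + (-1)·(4) − (-26) = 24; |n| = √26.
Distance = |24| / √26 = 24/√26 ≈ 4.71.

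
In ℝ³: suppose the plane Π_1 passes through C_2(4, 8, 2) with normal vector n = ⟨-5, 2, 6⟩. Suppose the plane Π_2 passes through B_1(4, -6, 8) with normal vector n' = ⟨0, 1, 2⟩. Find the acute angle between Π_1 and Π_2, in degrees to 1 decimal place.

39.1

Π_1: n·r = n·C_2 gives -5x + 2y + 6z = 8.
Π_2: n'·r = n'·B_1 gives y + 2z = 10.
cos θ = |n₁·n₂| / (|n₁||n₂|) = |14| / (√65 · √5).
θ = arccos(0.77658) ≈ 39.1°.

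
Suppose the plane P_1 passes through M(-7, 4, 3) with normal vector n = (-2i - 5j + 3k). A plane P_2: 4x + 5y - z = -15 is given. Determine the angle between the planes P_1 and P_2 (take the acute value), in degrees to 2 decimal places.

25.69

P_1: n·r = n·M gives -2x - 5y + 3z = 3.
cos θ = |n₁·n₂| / (|n₁||n₂|) = |-36| / (√38 · √42).
θ = arccos(0.90113) ≈ 25.69°.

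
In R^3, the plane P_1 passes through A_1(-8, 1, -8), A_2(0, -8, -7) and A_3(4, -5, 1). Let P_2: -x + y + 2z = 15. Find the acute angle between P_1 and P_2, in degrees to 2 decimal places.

60.88

A_1A_2 = (8, -9, 1), A_1A_3 = (12, -6, 9); a normal to P_1 is A_1A_2 × A_1A_3 = (-75, -60, 60).
Using A_1: P_1 has equation -75x - 60y + 60z = 60.
cos θ = |n₁·n₂| / (|n₁||n₂|) = |135| / (√12825 · √6).
θ = arccos(0.48666) ≈ 60.88°.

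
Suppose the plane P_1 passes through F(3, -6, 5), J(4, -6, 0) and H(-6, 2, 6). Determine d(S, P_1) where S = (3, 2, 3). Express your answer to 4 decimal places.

FJ = (1, 0, -5), FH = (-9, 8, 1); a normal to P_1 is FJ × FH = (40, 44, 8).
Using F: P_1 has equation 40x + 44y + 8z = -104.
n·S − d = (40)·(3) + (44)·(2) + (8)·(3) − (-104) = 336; |n| = √3600.
Distance = |336| / √3600 = 336/√3600 ≈ 5.6000.

5.6000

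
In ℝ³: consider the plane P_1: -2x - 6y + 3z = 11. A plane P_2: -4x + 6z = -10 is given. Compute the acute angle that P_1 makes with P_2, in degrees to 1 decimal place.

cos θ = |n₁·n₂| / (|n₁||n₂|) = |26| / (√49 · √52).
θ = arccos(0.51508) ≈ 59.0°.

59.0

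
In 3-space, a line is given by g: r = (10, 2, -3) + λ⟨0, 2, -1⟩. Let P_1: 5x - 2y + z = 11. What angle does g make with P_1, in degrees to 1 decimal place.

24.1

sin θ = |n·v| / (|n||v|) = |-5| / (√30 · √5) = 0.40825.
θ ≈ 24.1°.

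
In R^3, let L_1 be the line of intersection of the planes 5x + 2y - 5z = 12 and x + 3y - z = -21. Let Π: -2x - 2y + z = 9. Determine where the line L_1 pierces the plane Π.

(3, -9, -3)

Direction of L_1: (5, 2, -5) × (1, 3, -1) = (13, 0, 13).
A point on L_1: solving the two plane equations with x = -7 gives (-7, -9, -13).
Substitute r = (-7, -9, -13) + t(13, 0, 13) into the plane: 19 + (-13)t = 9, so t = 10/13.
Intersection: (-7, -9, -13) + (10/13)·(13, 0, 13) = (3, -9, -3).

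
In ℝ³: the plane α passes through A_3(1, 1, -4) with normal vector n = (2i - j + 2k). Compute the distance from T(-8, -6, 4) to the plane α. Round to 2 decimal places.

α: n·r = n·A_3 gives 2x - y + 2z = -7.
n·T − d = (2)·(-8) + (-1)·(-6) + (2)·(4) − (-7) = 5; |n| = √9.
Distance = |5| / √9 = 5/√9 ≈ 1.67.

1.67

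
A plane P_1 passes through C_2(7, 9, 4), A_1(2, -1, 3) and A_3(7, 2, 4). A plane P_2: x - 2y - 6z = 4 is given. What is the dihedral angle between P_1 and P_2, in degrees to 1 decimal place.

C_2A_1 = (-5, -10, -1), C_2A_3 = (0, -7, 0); a normal to P_1 is C_2A_1 × C_2A_3 = (-7, 0, 35).
Using C_2: P_1 has equation -7x + 35z = 91.
cos θ = |n₁·n₂| / (|n₁||n₂|) = |-217| / (√1274 · √41).
θ = arccos(0.94947) ≈ 18.3°.

18.3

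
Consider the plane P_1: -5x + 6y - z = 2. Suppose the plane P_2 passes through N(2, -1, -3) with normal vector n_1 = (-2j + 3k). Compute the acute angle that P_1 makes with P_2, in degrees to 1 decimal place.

P_2: n_1·r = n_1·N gives -2y + 3z = -7.
cos θ = |n₁·n₂| / (|n₁||n₂|) = |-15| / (√62 · √13).
θ = arccos(0.52835) ≈ 58.1°.

58.1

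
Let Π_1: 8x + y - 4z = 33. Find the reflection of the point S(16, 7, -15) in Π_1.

λ = (n·S − d)/|n|² = (195 − 33)/81 = 2.
Reflection = S − 2λn = (16, 7, -15) − 4·(8, 1, -4) = (-16, 3, 1).

(-16, 3, 1)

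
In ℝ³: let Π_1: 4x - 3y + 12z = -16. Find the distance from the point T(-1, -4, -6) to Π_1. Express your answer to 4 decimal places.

3.6923

n·T − d = (4)·(-1) + (-3)·(-4) + (12)·(-6) − (-16) = -48; |n| = √169.
Distance = |-48| / √169 = 48/√169 ≈ 3.6923.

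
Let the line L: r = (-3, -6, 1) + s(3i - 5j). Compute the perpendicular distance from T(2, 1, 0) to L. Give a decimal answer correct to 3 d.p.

Taking (-3, -6, 1) on L with direction v = (3, -5, 0): w = T − (-3, -6, 1) = (5, 7, -1), and w × v = (-5, -3, -46).
Distance = |w × v| / |v| = √2150 / √34 ≈ 7.952.

7.952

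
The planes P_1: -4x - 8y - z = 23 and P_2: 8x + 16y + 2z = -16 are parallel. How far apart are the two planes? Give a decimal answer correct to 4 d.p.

Rescale P_2 by 1/(-2): -4x - 8y - z = 8. Then distance = |23 − 8| / √81 ≈ 1.6667.

1.6667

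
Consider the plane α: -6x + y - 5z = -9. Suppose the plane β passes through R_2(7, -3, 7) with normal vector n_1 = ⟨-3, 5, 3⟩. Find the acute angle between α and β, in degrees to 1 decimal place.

β: n_1·r = n_1·R_2 gives -3x + 5y + 3z = -15.
cos θ = |n₁·n₂| / (|n₁||n₂|) = |8| / (√62 · √43).
θ = arccos(0.15494) ≈ 81.1°.

81.1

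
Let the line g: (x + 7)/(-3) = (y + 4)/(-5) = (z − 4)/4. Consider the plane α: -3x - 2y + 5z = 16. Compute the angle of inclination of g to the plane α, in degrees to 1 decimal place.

g has direction (-3, -5, 4) through (-7, -4, 4).
sin θ = |n·v| / (|n||v|) = |39| / (√38 · √50) = 0.89472.
θ ≈ 63.5°.

63.5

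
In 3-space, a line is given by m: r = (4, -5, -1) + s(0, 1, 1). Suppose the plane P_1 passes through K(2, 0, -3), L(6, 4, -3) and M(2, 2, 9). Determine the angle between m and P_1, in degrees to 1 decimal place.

KL = (4, 4, 0), KM = (0, 2, 12); a normal to P_1 is KL × KM = (48, -48, 8).
Using K: P_1 has equation 48x - 48y + 8z = 72.
sin θ = |n·v| / (|n||v|) = |-40| / (√4672 · √2) = 0.41380.
θ ≈ 24.4°.

24.4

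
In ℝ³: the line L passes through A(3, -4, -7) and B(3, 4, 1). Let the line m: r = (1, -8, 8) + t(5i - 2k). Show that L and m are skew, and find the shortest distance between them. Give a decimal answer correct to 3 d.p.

A direction vector for L is B − A = (0, 8, 8).
Common perpendicular direction n = (0, 8, 8) × (5, 0, -2) = (-16, 40, -40).
With w = (1, -8, 8) − (3, -4, -7) = (-2, -4, 15), w · n = -728.
Since n ≠ 0 the lines are not parallel, and w · n = -728 ≠ 0 so they do not intersect; hence they are skew.
Distance = |w · n| / |n| = |-728| / √3456 ≈ 12.384.

12.384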